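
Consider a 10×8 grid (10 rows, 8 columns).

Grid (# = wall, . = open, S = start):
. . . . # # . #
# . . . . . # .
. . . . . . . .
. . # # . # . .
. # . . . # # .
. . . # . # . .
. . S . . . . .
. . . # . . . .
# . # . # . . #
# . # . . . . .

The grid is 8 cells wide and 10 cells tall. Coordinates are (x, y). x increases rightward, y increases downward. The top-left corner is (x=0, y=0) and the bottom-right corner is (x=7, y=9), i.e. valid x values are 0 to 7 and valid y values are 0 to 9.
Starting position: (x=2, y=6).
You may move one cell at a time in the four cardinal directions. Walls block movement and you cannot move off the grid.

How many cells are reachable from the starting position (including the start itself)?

Answer: Reachable cells: 59

Derivation:
BFS flood-fill from (x=2, y=6):
  Distance 0: (x=2, y=6)
  Distance 1: (x=2, y=5), (x=1, y=6), (x=3, y=6), (x=2, y=7)
  Distance 2: (x=2, y=4), (x=1, y=5), (x=0, y=6), (x=4, y=6), (x=1, y=7)
  Distance 3: (x=3, y=4), (x=0, y=5), (x=4, y=5), (x=5, y=6), (x=0, y=7), (x=4, y=7), (x=1, y=8)
  Distance 4: (x=0, y=4), (x=4, y=4), (x=6, y=6), (x=5, y=7), (x=1, y=9)
  Distance 5: (x=0, y=3), (x=4, y=3), (x=6, y=5), (x=7, y=6), (x=6, y=7), (x=5, y=8)
  Distance 6: (x=0, y=2), (x=4, y=2), (x=1, y=3), (x=7, y=5), (x=7, y=7), (x=6, y=8), (x=5, y=9)
  Distance 7: (x=4, y=1), (x=1, y=2), (x=3, y=2), (x=5, y=2), (x=7, y=4), (x=4, y=9), (x=6, y=9)
  Distance 8: (x=1, y=1), (x=3, y=1), (x=5, y=1), (x=2, y=2), (x=6, y=2), (x=7, y=3), (x=3, y=9), (x=7, y=9)
  Distance 9: (x=1, y=0), (x=3, y=0), (x=2, y=1), (x=7, y=2), (x=6, y=3), (x=3, y=8)
  Distance 10: (x=0, y=0), (x=2, y=0), (x=7, y=1)
Total reachable: 59 (grid has 60 open cells total)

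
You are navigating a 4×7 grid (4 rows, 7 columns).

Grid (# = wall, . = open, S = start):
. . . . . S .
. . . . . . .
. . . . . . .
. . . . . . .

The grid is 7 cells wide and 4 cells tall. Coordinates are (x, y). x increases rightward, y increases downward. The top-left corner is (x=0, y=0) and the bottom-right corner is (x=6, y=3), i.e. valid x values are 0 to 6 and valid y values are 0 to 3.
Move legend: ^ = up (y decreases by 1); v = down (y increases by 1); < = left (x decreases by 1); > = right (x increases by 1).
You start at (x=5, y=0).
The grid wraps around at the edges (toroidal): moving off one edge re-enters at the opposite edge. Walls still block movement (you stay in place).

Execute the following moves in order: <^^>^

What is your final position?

Start: (x=5, y=0)
  < (left): (x=5, y=0) -> (x=4, y=0)
  ^ (up): (x=4, y=0) -> (x=4, y=3)
  ^ (up): (x=4, y=3) -> (x=4, y=2)
  > (right): (x=4, y=2) -> (x=5, y=2)
  ^ (up): (x=5, y=2) -> (x=5, y=1)
Final: (x=5, y=1)

Answer: Final position: (x=5, y=1)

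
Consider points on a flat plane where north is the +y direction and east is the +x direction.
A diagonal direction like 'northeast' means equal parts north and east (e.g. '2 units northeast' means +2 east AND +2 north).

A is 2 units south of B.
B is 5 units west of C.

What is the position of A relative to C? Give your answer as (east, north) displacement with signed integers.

Place C at the origin (east=0, north=0).
  B is 5 units west of C: delta (east=-5, north=+0); B at (east=-5, north=0).
  A is 2 units south of B: delta (east=+0, north=-2); A at (east=-5, north=-2).
Therefore A relative to C: (east=-5, north=-2).

Answer: A is at (east=-5, north=-2) relative to C.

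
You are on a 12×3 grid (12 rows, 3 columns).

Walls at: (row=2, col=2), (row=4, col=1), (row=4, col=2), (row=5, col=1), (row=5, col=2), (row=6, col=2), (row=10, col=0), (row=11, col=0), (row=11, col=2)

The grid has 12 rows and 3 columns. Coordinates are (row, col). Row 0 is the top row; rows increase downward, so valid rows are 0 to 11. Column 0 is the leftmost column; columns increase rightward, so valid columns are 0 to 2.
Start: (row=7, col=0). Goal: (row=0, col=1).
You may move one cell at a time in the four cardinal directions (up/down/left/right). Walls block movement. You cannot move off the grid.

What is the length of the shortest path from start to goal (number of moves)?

BFS from (row=7, col=0) until reaching (row=0, col=1):
  Distance 0: (row=7, col=0)
  Distance 1: (row=6, col=0), (row=7, col=1), (row=8, col=0)
  Distance 2: (row=5, col=0), (row=6, col=1), (row=7, col=2), (row=8, col=1), (row=9, col=0)
  Distance 3: (row=4, col=0), (row=8, col=2), (row=9, col=1)
  Distance 4: (row=3, col=0), (row=9, col=2), (row=10, col=1)
  Distance 5: (row=2, col=0), (row=3, col=1), (row=10, col=2), (row=11, col=1)
  Distance 6: (row=1, col=0), (row=2, col=1), (row=3, col=2)
  Distance 7: (row=0, col=0), (row=1, col=1)
  Distance 8: (row=0, col=1), (row=1, col=2)  <- goal reached here
One shortest path (8 moves): (row=7, col=0) -> (row=6, col=0) -> (row=5, col=0) -> (row=4, col=0) -> (row=3, col=0) -> (row=3, col=1) -> (row=2, col=1) -> (row=1, col=1) -> (row=0, col=1)

Answer: Shortest path length: 8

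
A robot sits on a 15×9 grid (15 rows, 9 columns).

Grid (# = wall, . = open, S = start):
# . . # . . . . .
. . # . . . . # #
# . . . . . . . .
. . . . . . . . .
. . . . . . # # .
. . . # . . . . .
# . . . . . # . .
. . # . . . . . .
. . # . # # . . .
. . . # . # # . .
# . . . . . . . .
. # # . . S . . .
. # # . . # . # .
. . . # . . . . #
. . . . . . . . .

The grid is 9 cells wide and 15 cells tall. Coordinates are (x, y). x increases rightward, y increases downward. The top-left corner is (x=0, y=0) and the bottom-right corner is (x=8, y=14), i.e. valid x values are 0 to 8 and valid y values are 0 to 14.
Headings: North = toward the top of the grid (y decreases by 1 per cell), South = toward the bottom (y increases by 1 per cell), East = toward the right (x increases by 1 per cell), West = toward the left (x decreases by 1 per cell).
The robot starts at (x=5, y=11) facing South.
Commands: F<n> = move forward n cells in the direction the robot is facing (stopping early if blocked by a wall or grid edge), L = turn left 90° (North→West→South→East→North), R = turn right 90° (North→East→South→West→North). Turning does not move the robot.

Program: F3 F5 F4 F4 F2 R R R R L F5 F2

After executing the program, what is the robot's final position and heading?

Start: (x=5, y=11), facing South
  F3: move forward 0/3 (blocked), now at (x=5, y=11)
  F5: move forward 0/5 (blocked), now at (x=5, y=11)
  F4: move forward 0/4 (blocked), now at (x=5, y=11)
  F4: move forward 0/4 (blocked), now at (x=5, y=11)
  F2: move forward 0/2 (blocked), now at (x=5, y=11)
  R: turn right, now facing West
  R: turn right, now facing North
  R: turn right, now facing East
  R: turn right, now facing South
  L: turn left, now facing East
  F5: move forward 3/5 (blocked), now at (x=8, y=11)
  F2: move forward 0/2 (blocked), now at (x=8, y=11)
Final: (x=8, y=11), facing East

Answer: Final position: (x=8, y=11), facing East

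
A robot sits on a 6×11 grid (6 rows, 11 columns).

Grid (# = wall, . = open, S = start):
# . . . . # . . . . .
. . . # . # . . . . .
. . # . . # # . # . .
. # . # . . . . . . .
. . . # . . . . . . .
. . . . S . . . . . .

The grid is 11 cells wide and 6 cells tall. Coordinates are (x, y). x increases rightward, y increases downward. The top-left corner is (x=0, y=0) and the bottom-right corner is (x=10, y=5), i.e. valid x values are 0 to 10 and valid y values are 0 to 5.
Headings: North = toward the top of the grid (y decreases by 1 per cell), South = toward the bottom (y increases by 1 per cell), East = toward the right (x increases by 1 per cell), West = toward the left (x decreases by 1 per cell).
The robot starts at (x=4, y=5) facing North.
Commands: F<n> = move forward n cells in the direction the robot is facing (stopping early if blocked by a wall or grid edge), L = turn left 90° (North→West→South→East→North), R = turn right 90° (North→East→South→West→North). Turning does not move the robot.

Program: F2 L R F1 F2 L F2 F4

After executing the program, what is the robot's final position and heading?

Answer: Final position: (x=1, y=0), facing West

Derivation:
Start: (x=4, y=5), facing North
  F2: move forward 2, now at (x=4, y=3)
  L: turn left, now facing West
  R: turn right, now facing North
  F1: move forward 1, now at (x=4, y=2)
  F2: move forward 2, now at (x=4, y=0)
  L: turn left, now facing West
  F2: move forward 2, now at (x=2, y=0)
  F4: move forward 1/4 (blocked), now at (x=1, y=0)
Final: (x=1, y=0), facing West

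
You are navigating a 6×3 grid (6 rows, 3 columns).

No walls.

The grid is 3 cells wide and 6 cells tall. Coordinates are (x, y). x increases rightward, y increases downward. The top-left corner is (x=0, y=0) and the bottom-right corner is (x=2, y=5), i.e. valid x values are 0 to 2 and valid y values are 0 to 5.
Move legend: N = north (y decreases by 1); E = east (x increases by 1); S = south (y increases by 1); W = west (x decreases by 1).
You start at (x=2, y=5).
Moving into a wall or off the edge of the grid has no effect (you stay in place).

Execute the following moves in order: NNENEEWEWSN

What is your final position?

Start: (x=2, y=5)
  N (north): (x=2, y=5) -> (x=2, y=4)
  N (north): (x=2, y=4) -> (x=2, y=3)
  E (east): blocked, stay at (x=2, y=3)
  N (north): (x=2, y=3) -> (x=2, y=2)
  E (east): blocked, stay at (x=2, y=2)
  E (east): blocked, stay at (x=2, y=2)
  W (west): (x=2, y=2) -> (x=1, y=2)
  E (east): (x=1, y=2) -> (x=2, y=2)
  W (west): (x=2, y=2) -> (x=1, y=2)
  S (south): (x=1, y=2) -> (x=1, y=3)
  N (north): (x=1, y=3) -> (x=1, y=2)
Final: (x=1, y=2)

Answer: Final position: (x=1, y=2)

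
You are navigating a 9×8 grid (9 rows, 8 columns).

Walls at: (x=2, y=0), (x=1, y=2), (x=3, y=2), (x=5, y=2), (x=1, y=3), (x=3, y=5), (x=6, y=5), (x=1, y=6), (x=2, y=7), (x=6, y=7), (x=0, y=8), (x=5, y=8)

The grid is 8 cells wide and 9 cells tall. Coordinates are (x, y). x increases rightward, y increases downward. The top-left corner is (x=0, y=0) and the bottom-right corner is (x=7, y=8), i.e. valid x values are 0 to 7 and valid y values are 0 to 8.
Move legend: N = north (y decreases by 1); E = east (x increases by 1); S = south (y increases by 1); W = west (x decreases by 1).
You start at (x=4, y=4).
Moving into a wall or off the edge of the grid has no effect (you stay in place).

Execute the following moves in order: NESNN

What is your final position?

Start: (x=4, y=4)
  N (north): (x=4, y=4) -> (x=4, y=3)
  E (east): (x=4, y=3) -> (x=5, y=3)
  S (south): (x=5, y=3) -> (x=5, y=4)
  N (north): (x=5, y=4) -> (x=5, y=3)
  N (north): blocked, stay at (x=5, y=3)
Final: (x=5, y=3)

Answer: Final position: (x=5, y=3)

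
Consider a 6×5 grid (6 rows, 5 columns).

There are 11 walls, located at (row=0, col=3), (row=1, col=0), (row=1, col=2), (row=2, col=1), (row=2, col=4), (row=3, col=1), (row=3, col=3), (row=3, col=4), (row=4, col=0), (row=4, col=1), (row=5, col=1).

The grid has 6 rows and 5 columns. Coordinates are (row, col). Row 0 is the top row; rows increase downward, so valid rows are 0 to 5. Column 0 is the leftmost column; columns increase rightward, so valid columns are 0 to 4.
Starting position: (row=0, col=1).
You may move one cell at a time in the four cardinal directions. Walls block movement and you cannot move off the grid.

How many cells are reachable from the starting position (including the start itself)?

BFS flood-fill from (row=0, col=1):
  Distance 0: (row=0, col=1)
  Distance 1: (row=0, col=0), (row=0, col=2), (row=1, col=1)
Total reachable: 4 (grid has 19 open cells total)

Answer: Reachable cells: 4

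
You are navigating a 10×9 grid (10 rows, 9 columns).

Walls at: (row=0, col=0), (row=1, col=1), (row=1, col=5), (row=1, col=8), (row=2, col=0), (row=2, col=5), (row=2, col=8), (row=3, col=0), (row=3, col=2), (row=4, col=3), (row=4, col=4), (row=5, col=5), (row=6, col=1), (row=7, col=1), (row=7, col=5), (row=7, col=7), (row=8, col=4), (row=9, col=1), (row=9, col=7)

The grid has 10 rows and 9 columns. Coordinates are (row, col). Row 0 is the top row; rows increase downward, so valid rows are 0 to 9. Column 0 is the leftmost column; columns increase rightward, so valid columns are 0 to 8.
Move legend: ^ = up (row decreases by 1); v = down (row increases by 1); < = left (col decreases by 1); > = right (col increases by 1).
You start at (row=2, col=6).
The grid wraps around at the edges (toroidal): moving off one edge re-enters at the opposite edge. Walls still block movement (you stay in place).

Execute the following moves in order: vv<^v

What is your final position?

Start: (row=2, col=6)
  v (down): (row=2, col=6) -> (row=3, col=6)
  v (down): (row=3, col=6) -> (row=4, col=6)
  < (left): (row=4, col=6) -> (row=4, col=5)
  ^ (up): (row=4, col=5) -> (row=3, col=5)
  v (down): (row=3, col=5) -> (row=4, col=5)
Final: (row=4, col=5)

Answer: Final position: (row=4, col=5)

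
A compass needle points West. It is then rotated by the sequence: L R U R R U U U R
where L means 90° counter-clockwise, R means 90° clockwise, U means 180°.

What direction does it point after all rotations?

Start: West
  L (left (90° counter-clockwise)) -> South
  R (right (90° clockwise)) -> West
  U (U-turn (180°)) -> East
  R (right (90° clockwise)) -> South
  R (right (90° clockwise)) -> West
  U (U-turn (180°)) -> East
  U (U-turn (180°)) -> West
  U (U-turn (180°)) -> East
  R (right (90° clockwise)) -> South
Final: South

Answer: Final heading: South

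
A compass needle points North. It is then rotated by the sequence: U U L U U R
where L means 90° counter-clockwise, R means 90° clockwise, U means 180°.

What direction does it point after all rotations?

Answer: Final heading: North

Derivation:
Start: North
  U (U-turn (180°)) -> South
  U (U-turn (180°)) -> North
  L (left (90° counter-clockwise)) -> West
  U (U-turn (180°)) -> East
  U (U-turn (180°)) -> West
  R (right (90° clockwise)) -> North
Final: North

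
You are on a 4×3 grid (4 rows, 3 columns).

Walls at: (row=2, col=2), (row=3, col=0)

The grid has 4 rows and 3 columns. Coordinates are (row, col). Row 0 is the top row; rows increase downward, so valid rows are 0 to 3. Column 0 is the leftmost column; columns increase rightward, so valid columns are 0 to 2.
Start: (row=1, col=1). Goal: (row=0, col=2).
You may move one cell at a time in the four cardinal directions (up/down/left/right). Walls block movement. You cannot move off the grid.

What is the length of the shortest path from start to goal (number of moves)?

BFS from (row=1, col=1) until reaching (row=0, col=2):
  Distance 0: (row=1, col=1)
  Distance 1: (row=0, col=1), (row=1, col=0), (row=1, col=2), (row=2, col=1)
  Distance 2: (row=0, col=0), (row=0, col=2), (row=2, col=0), (row=3, col=1)  <- goal reached here
One shortest path (2 moves): (row=1, col=1) -> (row=1, col=2) -> (row=0, col=2)

Answer: Shortest path length: 2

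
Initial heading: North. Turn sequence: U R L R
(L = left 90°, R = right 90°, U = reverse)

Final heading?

Start: North
  U (U-turn (180°)) -> South
  R (right (90° clockwise)) -> West
  L (left (90° counter-clockwise)) -> South
  R (right (90° clockwise)) -> West
Final: West

Answer: Final heading: West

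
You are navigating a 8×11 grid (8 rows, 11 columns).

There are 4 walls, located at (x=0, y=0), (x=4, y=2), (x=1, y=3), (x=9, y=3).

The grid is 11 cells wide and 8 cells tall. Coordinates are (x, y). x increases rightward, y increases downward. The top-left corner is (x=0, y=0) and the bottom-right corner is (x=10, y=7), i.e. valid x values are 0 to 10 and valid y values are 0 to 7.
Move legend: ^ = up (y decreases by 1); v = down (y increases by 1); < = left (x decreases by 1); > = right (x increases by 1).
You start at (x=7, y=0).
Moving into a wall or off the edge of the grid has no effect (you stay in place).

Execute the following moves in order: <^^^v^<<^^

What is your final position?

Start: (x=7, y=0)
  < (left): (x=7, y=0) -> (x=6, y=0)
  [×3]^ (up): blocked, stay at (x=6, y=0)
  v (down): (x=6, y=0) -> (x=6, y=1)
  ^ (up): (x=6, y=1) -> (x=6, y=0)
  < (left): (x=6, y=0) -> (x=5, y=0)
  < (left): (x=5, y=0) -> (x=4, y=0)
  ^ (up): blocked, stay at (x=4, y=0)
  ^ (up): blocked, stay at (x=4, y=0)
Final: (x=4, y=0)

Answer: Final position: (x=4, y=0)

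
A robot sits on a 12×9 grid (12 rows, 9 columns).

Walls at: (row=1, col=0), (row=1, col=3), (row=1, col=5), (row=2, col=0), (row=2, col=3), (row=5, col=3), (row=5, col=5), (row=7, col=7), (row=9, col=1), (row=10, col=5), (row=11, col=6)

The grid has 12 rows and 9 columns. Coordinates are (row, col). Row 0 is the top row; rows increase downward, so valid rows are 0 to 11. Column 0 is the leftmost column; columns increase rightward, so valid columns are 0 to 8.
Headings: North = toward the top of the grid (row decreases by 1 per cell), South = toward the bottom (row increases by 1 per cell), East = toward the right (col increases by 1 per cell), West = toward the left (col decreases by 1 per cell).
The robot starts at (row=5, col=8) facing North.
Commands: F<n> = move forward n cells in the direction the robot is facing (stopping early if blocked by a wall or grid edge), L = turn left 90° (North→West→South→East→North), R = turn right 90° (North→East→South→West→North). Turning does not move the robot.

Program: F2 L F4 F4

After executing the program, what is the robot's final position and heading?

Start: (row=5, col=8), facing North
  F2: move forward 2, now at (row=3, col=8)
  L: turn left, now facing West
  F4: move forward 4, now at (row=3, col=4)
  F4: move forward 4, now at (row=3, col=0)
Final: (row=3, col=0), facing West

Answer: Final position: (row=3, col=0), facing West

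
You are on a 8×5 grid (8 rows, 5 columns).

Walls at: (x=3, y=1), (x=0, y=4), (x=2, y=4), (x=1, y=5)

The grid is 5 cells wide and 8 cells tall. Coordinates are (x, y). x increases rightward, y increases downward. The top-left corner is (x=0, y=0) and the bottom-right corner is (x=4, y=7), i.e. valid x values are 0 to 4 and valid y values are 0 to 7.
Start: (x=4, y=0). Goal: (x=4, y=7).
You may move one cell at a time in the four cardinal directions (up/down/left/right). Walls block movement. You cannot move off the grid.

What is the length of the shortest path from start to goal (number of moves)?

Answer: Shortest path length: 7

Derivation:
BFS from (x=4, y=0) until reaching (x=4, y=7):
  Distance 0: (x=4, y=0)
  Distance 1: (x=3, y=0), (x=4, y=1)
  Distance 2: (x=2, y=0), (x=4, y=2)
  Distance 3: (x=1, y=0), (x=2, y=1), (x=3, y=2), (x=4, y=3)
  Distance 4: (x=0, y=0), (x=1, y=1), (x=2, y=2), (x=3, y=3), (x=4, y=4)
  Distance 5: (x=0, y=1), (x=1, y=2), (x=2, y=3), (x=3, y=4), (x=4, y=5)
  Distance 6: (x=0, y=2), (x=1, y=3), (x=3, y=5), (x=4, y=6)
  Distance 7: (x=0, y=3), (x=1, y=4), (x=2, y=5), (x=3, y=6), (x=4, y=7)  <- goal reached here
One shortest path (7 moves): (x=4, y=0) -> (x=4, y=1) -> (x=4, y=2) -> (x=4, y=3) -> (x=4, y=4) -> (x=4, y=5) -> (x=4, y=6) -> (x=4, y=7)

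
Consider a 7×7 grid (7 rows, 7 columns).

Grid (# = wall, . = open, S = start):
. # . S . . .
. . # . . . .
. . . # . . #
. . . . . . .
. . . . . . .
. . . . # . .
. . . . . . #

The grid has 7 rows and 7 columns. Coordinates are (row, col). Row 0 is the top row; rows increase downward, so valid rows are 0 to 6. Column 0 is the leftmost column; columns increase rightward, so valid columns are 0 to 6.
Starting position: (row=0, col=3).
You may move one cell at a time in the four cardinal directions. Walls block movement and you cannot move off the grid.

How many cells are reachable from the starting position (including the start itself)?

Answer: Reachable cells: 43

Derivation:
BFS flood-fill from (row=0, col=3):
  Distance 0: (row=0, col=3)
  Distance 1: (row=0, col=2), (row=0, col=4), (row=1, col=3)
  Distance 2: (row=0, col=5), (row=1, col=4)
  Distance 3: (row=0, col=6), (row=1, col=5), (row=2, col=4)
  Distance 4: (row=1, col=6), (row=2, col=5), (row=3, col=4)
  Distance 5: (row=3, col=3), (row=3, col=5), (row=4, col=4)
  Distance 6: (row=3, col=2), (row=3, col=6), (row=4, col=3), (row=4, col=5)
  Distance 7: (row=2, col=2), (row=3, col=1), (row=4, col=2), (row=4, col=6), (row=5, col=3), (row=5, col=5)
  Distance 8: (row=2, col=1), (row=3, col=0), (row=4, col=1), (row=5, col=2), (row=5, col=6), (row=6, col=3), (row=6, col=5)
  Distance 9: (row=1, col=1), (row=2, col=0), (row=4, col=0), (row=5, col=1), (row=6, col=2), (row=6, col=4)
  Distance 10: (row=1, col=0), (row=5, col=0), (row=6, col=1)
  Distance 11: (row=0, col=0), (row=6, col=0)
Total reachable: 43 (grid has 43 open cells total)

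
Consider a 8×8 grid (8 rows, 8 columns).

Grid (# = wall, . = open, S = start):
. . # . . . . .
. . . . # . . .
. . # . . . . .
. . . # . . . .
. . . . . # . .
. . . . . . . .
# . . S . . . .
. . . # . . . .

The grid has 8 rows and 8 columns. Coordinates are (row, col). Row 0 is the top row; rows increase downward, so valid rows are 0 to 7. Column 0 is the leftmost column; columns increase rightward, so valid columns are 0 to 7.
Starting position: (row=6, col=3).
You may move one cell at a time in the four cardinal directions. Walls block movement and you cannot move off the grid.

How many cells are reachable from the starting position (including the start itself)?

BFS flood-fill from (row=6, col=3):
  Distance 0: (row=6, col=3)
  Distance 1: (row=5, col=3), (row=6, col=2), (row=6, col=4)
  Distance 2: (row=4, col=3), (row=5, col=2), (row=5, col=4), (row=6, col=1), (row=6, col=5), (row=7, col=2), (row=7, col=4)
  Distance 3: (row=4, col=2), (row=4, col=4), (row=5, col=1), (row=5, col=5), (row=6, col=6), (row=7, col=1), (row=7, col=5)
  Distance 4: (row=3, col=2), (row=3, col=4), (row=4, col=1), (row=5, col=0), (row=5, col=6), (row=6, col=7), (row=7, col=0), (row=7, col=6)
  Distance 5: (row=2, col=4), (row=3, col=1), (row=3, col=5), (row=4, col=0), (row=4, col=6), (row=5, col=7), (row=7, col=7)
  Distance 6: (row=2, col=1), (row=2, col=3), (row=2, col=5), (row=3, col=0), (row=3, col=6), (row=4, col=7)
  Distance 7: (row=1, col=1), (row=1, col=3), (row=1, col=5), (row=2, col=0), (row=2, col=6), (row=3, col=7)
  Distance 8: (row=0, col=1), (row=0, col=3), (row=0, col=5), (row=1, col=0), (row=1, col=2), (row=1, col=6), (row=2, col=7)
  Distance 9: (row=0, col=0), (row=0, col=4), (row=0, col=6), (row=1, col=7)
  Distance 10: (row=0, col=7)
Total reachable: 57 (grid has 57 open cells total)

Answer: Reachable cells: 57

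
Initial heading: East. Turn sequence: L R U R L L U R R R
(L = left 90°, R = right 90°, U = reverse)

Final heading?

Start: East
  L (left (90° counter-clockwise)) -> North
  R (right (90° clockwise)) -> East
  U (U-turn (180°)) -> West
  R (right (90° clockwise)) -> North
  L (left (90° counter-clockwise)) -> West
  L (left (90° counter-clockwise)) -> South
  U (U-turn (180°)) -> North
  R (right (90° clockwise)) -> East
  R (right (90° clockwise)) -> South
  R (right (90° clockwise)) -> West
Final: West

Answer: Final heading: West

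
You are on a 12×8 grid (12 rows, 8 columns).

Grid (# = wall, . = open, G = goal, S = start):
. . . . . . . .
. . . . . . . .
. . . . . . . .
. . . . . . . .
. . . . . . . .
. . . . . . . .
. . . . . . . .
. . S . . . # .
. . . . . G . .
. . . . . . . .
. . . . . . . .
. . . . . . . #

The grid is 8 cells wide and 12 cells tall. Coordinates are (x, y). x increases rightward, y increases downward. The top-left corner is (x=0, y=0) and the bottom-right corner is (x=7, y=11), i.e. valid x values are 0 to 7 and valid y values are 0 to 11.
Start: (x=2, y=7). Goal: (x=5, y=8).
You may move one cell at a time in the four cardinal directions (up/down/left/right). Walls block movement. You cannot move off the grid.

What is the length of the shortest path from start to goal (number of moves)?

BFS from (x=2, y=7) until reaching (x=5, y=8):
  Distance 0: (x=2, y=7)
  Distance 1: (x=2, y=6), (x=1, y=7), (x=3, y=7), (x=2, y=8)
  Distance 2: (x=2, y=5), (x=1, y=6), (x=3, y=6), (x=0, y=7), (x=4, y=7), (x=1, y=8), (x=3, y=8), (x=2, y=9)
  Distance 3: (x=2, y=4), (x=1, y=5), (x=3, y=5), (x=0, y=6), (x=4, y=6), (x=5, y=7), (x=0, y=8), (x=4, y=8), (x=1, y=9), (x=3, y=9), (x=2, y=10)
  Distance 4: (x=2, y=3), (x=1, y=4), (x=3, y=4), (x=0, y=5), (x=4, y=5), (x=5, y=6), (x=5, y=8), (x=0, y=9), (x=4, y=9), (x=1, y=10), (x=3, y=10), (x=2, y=11)  <- goal reached here
One shortest path (4 moves): (x=2, y=7) -> (x=3, y=7) -> (x=4, y=7) -> (x=5, y=7) -> (x=5, y=8)

Answer: Shortest path length: 4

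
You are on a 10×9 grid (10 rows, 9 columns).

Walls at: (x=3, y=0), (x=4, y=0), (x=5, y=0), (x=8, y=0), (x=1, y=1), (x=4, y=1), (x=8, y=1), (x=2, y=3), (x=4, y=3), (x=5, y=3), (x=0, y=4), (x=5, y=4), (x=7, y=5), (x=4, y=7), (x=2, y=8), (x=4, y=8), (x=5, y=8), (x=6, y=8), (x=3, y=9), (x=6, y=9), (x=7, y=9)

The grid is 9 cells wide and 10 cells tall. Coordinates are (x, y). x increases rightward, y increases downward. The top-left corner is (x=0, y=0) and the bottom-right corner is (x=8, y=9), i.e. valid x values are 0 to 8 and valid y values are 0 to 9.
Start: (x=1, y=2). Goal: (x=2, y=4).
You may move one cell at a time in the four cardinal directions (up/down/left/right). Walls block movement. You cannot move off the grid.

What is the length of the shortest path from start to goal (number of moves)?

BFS from (x=1, y=2) until reaching (x=2, y=4):
  Distance 0: (x=1, y=2)
  Distance 1: (x=0, y=2), (x=2, y=2), (x=1, y=3)
  Distance 2: (x=0, y=1), (x=2, y=1), (x=3, y=2), (x=0, y=3), (x=1, y=4)
  Distance 3: (x=0, y=0), (x=2, y=0), (x=3, y=1), (x=4, y=2), (x=3, y=3), (x=2, y=4), (x=1, y=5)  <- goal reached here
One shortest path (3 moves): (x=1, y=2) -> (x=1, y=3) -> (x=1, y=4) -> (x=2, y=4)

Answer: Shortest path length: 3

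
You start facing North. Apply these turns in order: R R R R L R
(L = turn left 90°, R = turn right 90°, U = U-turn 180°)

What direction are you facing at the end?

Answer: Final heading: North

Derivation:
Start: North
  R (right (90° clockwise)) -> East
  R (right (90° clockwise)) -> South
  R (right (90° clockwise)) -> West
  R (right (90° clockwise)) -> North
  L (left (90° counter-clockwise)) -> West
  R (right (90° clockwise)) -> North
Final: North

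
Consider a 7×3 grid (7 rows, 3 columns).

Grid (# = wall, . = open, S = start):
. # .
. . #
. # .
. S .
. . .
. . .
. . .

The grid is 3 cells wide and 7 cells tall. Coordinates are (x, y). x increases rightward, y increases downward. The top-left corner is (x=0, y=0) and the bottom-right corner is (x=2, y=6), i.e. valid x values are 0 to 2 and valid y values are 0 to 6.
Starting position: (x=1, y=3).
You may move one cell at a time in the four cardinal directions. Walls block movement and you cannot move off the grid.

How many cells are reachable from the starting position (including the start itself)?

Answer: Reachable cells: 17

Derivation:
BFS flood-fill from (x=1, y=3):
  Distance 0: (x=1, y=3)
  Distance 1: (x=0, y=3), (x=2, y=3), (x=1, y=4)
  Distance 2: (x=0, y=2), (x=2, y=2), (x=0, y=4), (x=2, y=4), (x=1, y=5)
  Distance 3: (x=0, y=1), (x=0, y=5), (x=2, y=5), (x=1, y=6)
  Distance 4: (x=0, y=0), (x=1, y=1), (x=0, y=6), (x=2, y=6)
Total reachable: 17 (grid has 18 open cells total)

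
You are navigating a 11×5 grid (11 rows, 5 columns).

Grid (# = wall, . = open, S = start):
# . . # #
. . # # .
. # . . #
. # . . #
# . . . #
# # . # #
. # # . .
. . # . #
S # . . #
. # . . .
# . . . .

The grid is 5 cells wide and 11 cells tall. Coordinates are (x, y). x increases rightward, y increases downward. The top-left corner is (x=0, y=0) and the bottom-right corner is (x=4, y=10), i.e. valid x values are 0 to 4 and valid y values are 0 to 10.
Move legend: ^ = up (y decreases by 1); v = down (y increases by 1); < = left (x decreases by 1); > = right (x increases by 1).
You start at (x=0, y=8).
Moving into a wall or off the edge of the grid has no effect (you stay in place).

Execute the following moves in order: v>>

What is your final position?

Start: (x=0, y=8)
  v (down): (x=0, y=8) -> (x=0, y=9)
  > (right): blocked, stay at (x=0, y=9)
  > (right): blocked, stay at (x=0, y=9)
Final: (x=0, y=9)

Answer: Final position: (x=0, y=9)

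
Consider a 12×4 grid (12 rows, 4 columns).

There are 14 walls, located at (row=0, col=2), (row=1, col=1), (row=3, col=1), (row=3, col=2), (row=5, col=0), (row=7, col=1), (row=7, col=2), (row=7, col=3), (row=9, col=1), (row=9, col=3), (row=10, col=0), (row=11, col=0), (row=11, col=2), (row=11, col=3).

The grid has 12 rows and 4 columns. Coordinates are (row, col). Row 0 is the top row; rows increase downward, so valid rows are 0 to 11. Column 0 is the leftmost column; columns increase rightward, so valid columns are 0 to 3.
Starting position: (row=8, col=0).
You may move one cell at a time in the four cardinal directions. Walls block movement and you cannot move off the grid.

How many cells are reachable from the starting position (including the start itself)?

BFS flood-fill from (row=8, col=0):
  Distance 0: (row=8, col=0)
  Distance 1: (row=7, col=0), (row=8, col=1), (row=9, col=0)
  Distance 2: (row=6, col=0), (row=8, col=2)
  Distance 3: (row=6, col=1), (row=8, col=3), (row=9, col=2)
  Distance 4: (row=5, col=1), (row=6, col=2), (row=10, col=2)
  Distance 5: (row=4, col=1), (row=5, col=2), (row=6, col=3), (row=10, col=1), (row=10, col=3)
  Distance 6: (row=4, col=0), (row=4, col=2), (row=5, col=3), (row=11, col=1)
  Distance 7: (row=3, col=0), (row=4, col=3)
  Distance 8: (row=2, col=0), (row=3, col=3)
  Distance 9: (row=1, col=0), (row=2, col=1), (row=2, col=3)
  Distance 10: (row=0, col=0), (row=1, col=3), (row=2, col=2)
  Distance 11: (row=0, col=1), (row=0, col=3), (row=1, col=2)
Total reachable: 34 (grid has 34 open cells total)

Answer: Reachable cells: 34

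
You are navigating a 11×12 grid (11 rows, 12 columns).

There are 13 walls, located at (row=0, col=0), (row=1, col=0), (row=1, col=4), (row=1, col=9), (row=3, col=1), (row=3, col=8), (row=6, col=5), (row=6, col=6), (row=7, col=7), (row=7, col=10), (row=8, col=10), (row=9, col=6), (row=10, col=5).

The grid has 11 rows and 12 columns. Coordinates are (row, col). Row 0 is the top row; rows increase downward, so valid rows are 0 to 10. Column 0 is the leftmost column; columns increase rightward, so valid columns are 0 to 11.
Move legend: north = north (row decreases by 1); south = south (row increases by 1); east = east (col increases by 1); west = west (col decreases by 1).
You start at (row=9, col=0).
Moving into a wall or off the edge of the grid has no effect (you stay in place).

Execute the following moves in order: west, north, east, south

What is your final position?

Answer: Final position: (row=9, col=1)

Derivation:
Start: (row=9, col=0)
  west (west): blocked, stay at (row=9, col=0)
  north (north): (row=9, col=0) -> (row=8, col=0)
  east (east): (row=8, col=0) -> (row=8, col=1)
  south (south): (row=8, col=1) -> (row=9, col=1)
Final: (row=9, col=1)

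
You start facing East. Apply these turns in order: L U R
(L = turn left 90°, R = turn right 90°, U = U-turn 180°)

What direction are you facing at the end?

Answer: Final heading: West

Derivation:
Start: East
  L (left (90° counter-clockwise)) -> North
  U (U-turn (180°)) -> South
  R (right (90° clockwise)) -> West
Final: West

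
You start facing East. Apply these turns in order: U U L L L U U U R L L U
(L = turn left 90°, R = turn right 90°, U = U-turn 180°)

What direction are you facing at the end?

Start: East
  U (U-turn (180°)) -> West
  U (U-turn (180°)) -> East
  L (left (90° counter-clockwise)) -> North
  L (left (90° counter-clockwise)) -> West
  L (left (90° counter-clockwise)) -> South
  U (U-turn (180°)) -> North
  U (U-turn (180°)) -> South
  U (U-turn (180°)) -> North
  R (right (90° clockwise)) -> East
  L (left (90° counter-clockwise)) -> North
  L (left (90° counter-clockwise)) -> West
  U (U-turn (180°)) -> East
Final: East

Answer: Final heading: East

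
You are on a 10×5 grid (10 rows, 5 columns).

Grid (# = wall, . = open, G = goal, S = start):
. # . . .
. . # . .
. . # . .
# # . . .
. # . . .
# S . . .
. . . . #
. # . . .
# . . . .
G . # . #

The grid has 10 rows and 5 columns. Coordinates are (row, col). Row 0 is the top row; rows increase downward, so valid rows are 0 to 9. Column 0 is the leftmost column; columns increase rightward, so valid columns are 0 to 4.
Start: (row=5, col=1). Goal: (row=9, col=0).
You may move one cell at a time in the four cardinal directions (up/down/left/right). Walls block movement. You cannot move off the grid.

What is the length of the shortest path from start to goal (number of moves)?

Answer: Shortest path length: 7

Derivation:
BFS from (row=5, col=1) until reaching (row=9, col=0):
  Distance 0: (row=5, col=1)
  Distance 1: (row=5, col=2), (row=6, col=1)
  Distance 2: (row=4, col=2), (row=5, col=3), (row=6, col=0), (row=6, col=2)
  Distance 3: (row=3, col=2), (row=4, col=3), (row=5, col=4), (row=6, col=3), (row=7, col=0), (row=7, col=2)
  Distance 4: (row=3, col=3), (row=4, col=4), (row=7, col=3), (row=8, col=2)
  Distance 5: (row=2, col=3), (row=3, col=4), (row=7, col=4), (row=8, col=1), (row=8, col=3)
  Distance 6: (row=1, col=3), (row=2, col=4), (row=8, col=4), (row=9, col=1), (row=9, col=3)
  Distance 7: (row=0, col=3), (row=1, col=4), (row=9, col=0)  <- goal reached here
One shortest path (7 moves): (row=5, col=1) -> (row=5, col=2) -> (row=6, col=2) -> (row=7, col=2) -> (row=8, col=2) -> (row=8, col=1) -> (row=9, col=1) -> (row=9, col=0)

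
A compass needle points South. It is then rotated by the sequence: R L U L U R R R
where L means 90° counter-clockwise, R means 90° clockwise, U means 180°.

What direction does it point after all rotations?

Start: South
  R (right (90° clockwise)) -> West
  L (left (90° counter-clockwise)) -> South
  U (U-turn (180°)) -> North
  L (left (90° counter-clockwise)) -> West
  U (U-turn (180°)) -> East
  R (right (90° clockwise)) -> South
  R (right (90° clockwise)) -> West
  R (right (90° clockwise)) -> North
Final: North

Answer: Final heading: North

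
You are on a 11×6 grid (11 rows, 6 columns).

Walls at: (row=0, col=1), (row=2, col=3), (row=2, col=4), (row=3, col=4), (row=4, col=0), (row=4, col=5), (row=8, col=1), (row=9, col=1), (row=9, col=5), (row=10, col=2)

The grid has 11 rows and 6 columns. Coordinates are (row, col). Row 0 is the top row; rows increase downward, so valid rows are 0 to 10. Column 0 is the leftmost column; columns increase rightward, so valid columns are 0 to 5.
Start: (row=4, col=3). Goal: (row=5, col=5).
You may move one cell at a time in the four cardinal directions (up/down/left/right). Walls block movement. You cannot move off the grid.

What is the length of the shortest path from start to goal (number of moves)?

BFS from (row=4, col=3) until reaching (row=5, col=5):
  Distance 0: (row=4, col=3)
  Distance 1: (row=3, col=3), (row=4, col=2), (row=4, col=4), (row=5, col=3)
  Distance 2: (row=3, col=2), (row=4, col=1), (row=5, col=2), (row=5, col=4), (row=6, col=3)
  Distance 3: (row=2, col=2), (row=3, col=1), (row=5, col=1), (row=5, col=5), (row=6, col=2), (row=6, col=4), (row=7, col=3)  <- goal reached here
One shortest path (3 moves): (row=4, col=3) -> (row=4, col=4) -> (row=5, col=4) -> (row=5, col=5)

Answer: Shortest path length: 3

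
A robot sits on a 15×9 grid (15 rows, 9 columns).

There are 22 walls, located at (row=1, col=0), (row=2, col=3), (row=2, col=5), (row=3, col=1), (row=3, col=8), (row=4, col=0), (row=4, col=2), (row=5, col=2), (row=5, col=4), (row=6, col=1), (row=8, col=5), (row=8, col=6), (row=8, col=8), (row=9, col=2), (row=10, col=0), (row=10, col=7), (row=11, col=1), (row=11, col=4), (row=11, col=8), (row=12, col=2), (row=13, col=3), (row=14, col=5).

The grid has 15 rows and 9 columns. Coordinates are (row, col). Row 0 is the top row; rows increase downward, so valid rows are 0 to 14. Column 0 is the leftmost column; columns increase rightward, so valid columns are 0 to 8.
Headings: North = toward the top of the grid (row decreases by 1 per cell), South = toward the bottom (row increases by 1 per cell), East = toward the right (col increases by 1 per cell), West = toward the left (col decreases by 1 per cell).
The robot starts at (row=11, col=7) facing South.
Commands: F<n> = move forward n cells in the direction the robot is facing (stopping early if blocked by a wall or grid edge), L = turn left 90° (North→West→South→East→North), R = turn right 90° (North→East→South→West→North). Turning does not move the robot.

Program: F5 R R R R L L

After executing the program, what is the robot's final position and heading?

Answer: Final position: (row=14, col=7), facing North

Derivation:
Start: (row=11, col=7), facing South
  F5: move forward 3/5 (blocked), now at (row=14, col=7)
  R: turn right, now facing West
  R: turn right, now facing North
  R: turn right, now facing East
  R: turn right, now facing South
  L: turn left, now facing East
  L: turn left, now facing North
Final: (row=14, col=7), facing North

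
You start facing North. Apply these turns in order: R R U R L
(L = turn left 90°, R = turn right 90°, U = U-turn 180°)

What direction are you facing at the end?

Start: North
  R (right (90° clockwise)) -> East
  R (right (90° clockwise)) -> South
  U (U-turn (180°)) -> North
  R (right (90° clockwise)) -> East
  L (left (90° counter-clockwise)) -> North
Final: North

Answer: Final heading: North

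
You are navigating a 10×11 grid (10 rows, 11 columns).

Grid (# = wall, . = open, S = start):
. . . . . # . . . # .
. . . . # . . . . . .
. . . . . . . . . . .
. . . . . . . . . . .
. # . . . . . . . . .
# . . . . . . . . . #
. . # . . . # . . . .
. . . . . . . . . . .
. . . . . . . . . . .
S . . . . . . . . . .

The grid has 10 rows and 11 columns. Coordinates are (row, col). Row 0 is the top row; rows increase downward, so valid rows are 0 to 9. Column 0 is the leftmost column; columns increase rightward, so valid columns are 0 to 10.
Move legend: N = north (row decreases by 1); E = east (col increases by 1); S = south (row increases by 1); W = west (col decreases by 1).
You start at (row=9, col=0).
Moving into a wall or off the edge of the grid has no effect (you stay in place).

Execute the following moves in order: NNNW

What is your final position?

Start: (row=9, col=0)
  N (north): (row=9, col=0) -> (row=8, col=0)
  N (north): (row=8, col=0) -> (row=7, col=0)
  N (north): (row=7, col=0) -> (row=6, col=0)
  W (west): blocked, stay at (row=6, col=0)
Final: (row=6, col=0)

Answer: Final position: (row=6, col=0)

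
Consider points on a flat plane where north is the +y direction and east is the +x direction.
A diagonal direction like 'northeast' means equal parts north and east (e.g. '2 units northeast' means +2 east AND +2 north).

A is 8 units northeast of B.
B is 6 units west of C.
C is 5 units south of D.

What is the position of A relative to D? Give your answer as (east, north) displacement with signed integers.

Answer: A is at (east=2, north=3) relative to D.

Derivation:
Place D at the origin (east=0, north=0).
  C is 5 units south of D: delta (east=+0, north=-5); C at (east=0, north=-5).
  B is 6 units west of C: delta (east=-6, north=+0); B at (east=-6, north=-5).
  A is 8 units northeast of B: delta (east=+8, north=+8); A at (east=2, north=3).
Therefore A relative to D: (east=2, north=3).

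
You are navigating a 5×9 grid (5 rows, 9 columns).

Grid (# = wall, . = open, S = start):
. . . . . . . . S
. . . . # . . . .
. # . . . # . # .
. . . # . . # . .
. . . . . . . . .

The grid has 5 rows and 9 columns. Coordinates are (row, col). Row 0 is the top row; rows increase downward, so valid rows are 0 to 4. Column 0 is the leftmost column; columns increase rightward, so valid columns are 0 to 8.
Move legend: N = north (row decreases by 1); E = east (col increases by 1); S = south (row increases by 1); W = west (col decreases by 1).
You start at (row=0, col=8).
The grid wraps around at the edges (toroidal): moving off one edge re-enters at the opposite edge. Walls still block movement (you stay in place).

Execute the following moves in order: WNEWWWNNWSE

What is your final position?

Start: (row=0, col=8)
  W (west): (row=0, col=8) -> (row=0, col=7)
  N (north): (row=0, col=7) -> (row=4, col=7)
  E (east): (row=4, col=7) -> (row=4, col=8)
  W (west): (row=4, col=8) -> (row=4, col=7)
  W (west): (row=4, col=7) -> (row=4, col=6)
  W (west): (row=4, col=6) -> (row=4, col=5)
  N (north): (row=4, col=5) -> (row=3, col=5)
  N (north): blocked, stay at (row=3, col=5)
  W (west): (row=3, col=5) -> (row=3, col=4)
  S (south): (row=3, col=4) -> (row=4, col=4)
  E (east): (row=4, col=4) -> (row=4, col=5)
Final: (row=4, col=5)

Answer: Final position: (row=4, col=5)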